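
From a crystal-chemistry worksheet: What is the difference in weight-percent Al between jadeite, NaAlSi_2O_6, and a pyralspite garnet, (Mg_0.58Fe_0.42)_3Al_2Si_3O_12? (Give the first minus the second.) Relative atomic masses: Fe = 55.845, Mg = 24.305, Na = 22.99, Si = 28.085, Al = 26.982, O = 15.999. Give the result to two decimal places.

First mineral: 26.982 g Al in 202.136 g formula = 13.35 wt% Al.
Second mineral: 53.964 g Al in 442.862 g formula = 12.19 wt% Al.
13.35% − 12.19% gives a difference of 1.16 percentage points.

1.16 percentage points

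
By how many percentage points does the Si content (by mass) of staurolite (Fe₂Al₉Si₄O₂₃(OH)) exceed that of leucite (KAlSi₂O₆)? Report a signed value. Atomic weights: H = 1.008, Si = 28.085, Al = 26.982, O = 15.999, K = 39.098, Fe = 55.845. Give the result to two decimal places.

-12.55 percentage points

First mineral: 112.340 g Si in 851.852 g formula = 13.19 wt% Si.
Second mineral: 56.170 g Si in 218.244 g formula = 25.74 wt% Si.
13.19% − 25.74% gives a difference of -12.55 percentage points.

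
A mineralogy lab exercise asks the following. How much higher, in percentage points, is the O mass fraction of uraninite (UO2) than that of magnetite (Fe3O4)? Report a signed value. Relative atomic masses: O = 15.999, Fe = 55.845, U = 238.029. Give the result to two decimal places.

-15.79 percentage points

First mineral: 31.998 g O in 270.027 g formula = 11.85 wt% O.
Second mineral: 63.996 g O in 231.531 g formula = 27.64 wt% O.
11.85% − 27.64% gives a difference of -15.79 percentage points.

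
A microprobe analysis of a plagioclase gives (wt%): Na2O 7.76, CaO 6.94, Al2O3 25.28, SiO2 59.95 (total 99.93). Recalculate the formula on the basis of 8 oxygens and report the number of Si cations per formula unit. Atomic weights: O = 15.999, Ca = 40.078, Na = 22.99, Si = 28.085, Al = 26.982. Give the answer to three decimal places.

7.76 wt% Na2O ÷ 61.979 g/mol = 0.12520 mol, giving 0.25040 Na and 0.12520 O.
6.94 wt% CaO ÷ 56.077 g/mol = 0.12376 mol, giving 0.12376 Ca and 0.12376 O.
25.28 wt% Al2O3 ÷ 101.961 g/mol = 0.24794 mol, giving 0.49588 Al and 0.74382 O.
59.95 wt% SiO2 ÷ 60.083 g/mol = 0.99779 mol, giving 0.99779 Si and 1.99558 O.
Oxygen sums to 2.98836; scaling by 8/2.98836 = 2.67705 puts the formula on 8 O.
Si: 0.99779 × 2.67705 = 2.671 atoms per formula unit.

2.671 Si apfu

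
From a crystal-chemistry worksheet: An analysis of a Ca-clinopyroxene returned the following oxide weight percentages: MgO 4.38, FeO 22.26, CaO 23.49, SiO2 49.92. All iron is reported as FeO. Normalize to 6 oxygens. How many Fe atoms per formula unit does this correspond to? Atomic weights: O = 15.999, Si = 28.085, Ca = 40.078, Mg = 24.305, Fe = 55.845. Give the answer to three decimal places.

MgO (M=40.304): mol = 0.10867; Mg = 0.10867, O = 0.10867.
FeO (M=71.844): mol = 0.30984; Fe = 0.30984, O = 0.30984.
CaO (M=56.077): mol = 0.41889; Ca = 0.41889, O = 0.41889.
SiO2 (M=60.083): mol = 0.83085; Si = 0.83085, O = 1.66170.
ΣO = 2.49910; factor = 6/ΣO = 2.40086.
Fe apfu = 0.30984 × 2.40086 = 0.744.

0.744 Fe apfu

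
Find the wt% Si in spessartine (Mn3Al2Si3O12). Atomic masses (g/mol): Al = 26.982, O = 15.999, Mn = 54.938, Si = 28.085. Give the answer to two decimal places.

Molar mass of Mn3Al2Si3O12: 3×54.938 + 2×26.982 + 3×28.085 + 12×15.999 = 495.021 g/mol.
Mass of Si per formula unit: 3 × 28.085 = 84.255 g.
Weight fraction Si = 84.255 / 495.021 = 0.1702.

17.02 wt%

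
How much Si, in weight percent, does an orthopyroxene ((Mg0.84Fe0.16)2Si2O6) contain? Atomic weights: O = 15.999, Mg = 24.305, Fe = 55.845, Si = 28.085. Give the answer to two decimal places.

26.64 weight percent

M((Mg0.84Fe0.16)2Si2O6) = 210.867 g/mol.
Si contributes 2 × 28.085 = 56.170 g per mole.
56.170/210.867 = 0.2664 → 26.64%.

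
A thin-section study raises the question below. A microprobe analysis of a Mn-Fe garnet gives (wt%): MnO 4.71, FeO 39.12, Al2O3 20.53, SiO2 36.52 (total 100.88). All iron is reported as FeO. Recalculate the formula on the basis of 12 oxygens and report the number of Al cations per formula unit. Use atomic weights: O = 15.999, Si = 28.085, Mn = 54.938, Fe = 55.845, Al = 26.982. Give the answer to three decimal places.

1.988 Al apfu

MnO (M=70.937): mol = 0.06640; Mn = 0.06640, O = 0.06640.
FeO (M=71.844): mol = 0.54451; Fe = 0.54451, O = 0.54451.
Al2O3 (M=101.961): mol = 0.20135; Al = 0.40270, O = 0.60405.
SiO2 (M=60.083): mol = 0.60783; Si = 0.60783, O = 1.21566.
ΣO = 2.43062; factor = 12/ΣO = 4.93701.
Al apfu = 0.40270 × 4.93701 = 1.988.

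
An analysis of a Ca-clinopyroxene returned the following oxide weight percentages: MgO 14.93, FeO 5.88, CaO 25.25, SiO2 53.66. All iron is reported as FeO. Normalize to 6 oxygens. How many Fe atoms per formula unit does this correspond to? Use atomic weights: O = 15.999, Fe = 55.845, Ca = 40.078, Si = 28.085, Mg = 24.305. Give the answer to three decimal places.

14.93 wt% MgO ÷ 40.304 g/mol = 0.37043 mol, giving 0.37043 Mg and 0.37043 O.
5.88 wt% FeO ÷ 71.844 g/mol = 0.08184 mol, giving 0.08184 Fe and 0.08184 O.
25.25 wt% CaO ÷ 56.077 g/mol = 0.45027 mol, giving 0.45027 Ca and 0.45027 O.
53.66 wt% SiO2 ÷ 60.083 g/mol = 0.89310 mol, giving 0.89310 Si and 1.78620 O.
Oxygen sums to 2.68874; scaling by 6/2.68874 = 2.23153 puts the formula on 6 O.
Fe: 0.08184 × 2.23153 = 0.183 atoms per formula unit.

0.183 Fe apfu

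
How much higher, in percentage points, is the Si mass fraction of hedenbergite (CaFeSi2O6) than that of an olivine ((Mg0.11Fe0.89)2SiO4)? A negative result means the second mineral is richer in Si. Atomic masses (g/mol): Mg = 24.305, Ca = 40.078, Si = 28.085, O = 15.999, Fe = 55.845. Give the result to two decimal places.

8.37 percentage points

First mineral: 56.170 g Si in 248.087 g formula = 22.64 wt% Si.
Second mineral: 28.085 g Si in 196.832 g formula = 14.27 wt% Si.
22.64% − 14.27% gives a difference of 8.37 percentage points.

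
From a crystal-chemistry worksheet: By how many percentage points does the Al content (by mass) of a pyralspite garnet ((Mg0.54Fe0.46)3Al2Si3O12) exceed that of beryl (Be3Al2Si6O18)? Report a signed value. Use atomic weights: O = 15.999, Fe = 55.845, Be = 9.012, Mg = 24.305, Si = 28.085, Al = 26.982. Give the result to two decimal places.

M((Mg0.54Fe0.46)3Al2Si3O12) = 446.647 g/mol, so wt% Al = 53.964/446.647 × 100 = 12.08%.
M(Be3Al2Si6O18) = 537.492 g/mol, so wt% Al = 53.964/537.492 × 100 = 10.04%.
12.08 − 10.04 = 2.04 pp.

2.04 percentage points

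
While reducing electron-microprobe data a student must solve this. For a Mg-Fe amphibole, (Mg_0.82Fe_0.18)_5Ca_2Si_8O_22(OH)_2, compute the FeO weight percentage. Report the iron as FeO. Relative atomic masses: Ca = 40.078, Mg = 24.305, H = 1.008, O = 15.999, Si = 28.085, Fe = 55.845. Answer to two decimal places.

7.69 wt%

M((Mg_0.82Fe_0.18)_5Ca_2Si_8O_22(OH)_2) = 840.739 g/mol; M(FeO) = 71.844 g/mol.
Moles FeO per formula unit = 0.90 Fe ÷ 1 = 0.9000.
FeO fraction = (0.9000 × 71.844) / 840.739 = 64.660/840.739 = 0.0769.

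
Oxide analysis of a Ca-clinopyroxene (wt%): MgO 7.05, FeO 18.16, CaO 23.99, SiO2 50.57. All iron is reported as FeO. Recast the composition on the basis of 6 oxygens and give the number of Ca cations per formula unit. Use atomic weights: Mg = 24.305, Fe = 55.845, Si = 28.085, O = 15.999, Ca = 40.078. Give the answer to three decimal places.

1.011 Ca apfu

7.05 wt% MgO ÷ 40.304 g/mol = 0.17492 mol, giving 0.17492 Mg and 0.17492 O.
18.16 wt% FeO ÷ 71.844 g/mol = 0.25277 mol, giving 0.25277 Fe and 0.25277 O.
23.99 wt% CaO ÷ 56.077 g/mol = 0.42780 mol, giving 0.42780 Ca and 0.42780 O.
50.57 wt% SiO2 ÷ 60.083 g/mol = 0.84167 mol, giving 0.84167 Si and 1.68334 O.
Oxygen sums to 2.53883; scaling by 6/2.53883 = 2.36329 puts the formula on 6 O.
Ca: 0.42780 × 2.36329 = 1.011 atoms per formula unit.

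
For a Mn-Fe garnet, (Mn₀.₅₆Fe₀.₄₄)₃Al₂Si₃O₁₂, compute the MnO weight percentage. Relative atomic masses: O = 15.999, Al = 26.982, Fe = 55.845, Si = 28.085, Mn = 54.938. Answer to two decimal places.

24.02 wt%

Molar mass of (Mn₀.₅₆Fe₀.₄₄)₃Al₂Si₃O₁₂ = 1.68×54.938 + 1.32×55.845 + 2×26.982 + 3×28.085 + 12×15.999 = 496.218 g/mol.
Each formula unit contains 1.68 Mn, equivalent to 1.68/1 = 1.6800 mol MnO.
M(MnO) = 1×54.938 + 1×15.999 = 70.937 g/mol.
Mass of MnO per formula unit = 1.6800 × 70.937 = 119.174 g.
MnO wt% = 119.174 / 496.218 × 100 = 24.02%.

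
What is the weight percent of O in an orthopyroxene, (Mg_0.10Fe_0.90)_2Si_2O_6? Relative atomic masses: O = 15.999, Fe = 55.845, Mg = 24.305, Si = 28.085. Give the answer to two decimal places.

Molar mass of (Mg_0.10Fe_0.90)_2Si_2O_6: 0.20*24.305 + 1.80*55.845 + 2*28.085 + 6*15.999 = 257.546 g/mol.
Mass of O per formula unit: 6 × 15.999 = 95.994 g.
Weight fraction O = 95.994 / 257.546 = 0.3727.

37.27 weight percent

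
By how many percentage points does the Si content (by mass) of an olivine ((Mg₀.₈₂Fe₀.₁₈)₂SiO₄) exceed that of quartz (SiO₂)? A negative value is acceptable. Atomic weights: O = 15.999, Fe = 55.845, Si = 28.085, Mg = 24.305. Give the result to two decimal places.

Si in (Mg₀.₈₂Fe₀.₁₈)₂SiO₄: molar mass 152.045 g/mol; 1×28.085 = 28.085 g → 18.47 wt%.
Si in SiO₂: molar mass 60.083 g/mol; 1×28.085 = 28.085 g → 46.74 wt%.
Difference = 18.47 − 46.74 = -28.27 percentage points.

-28.27 percentage points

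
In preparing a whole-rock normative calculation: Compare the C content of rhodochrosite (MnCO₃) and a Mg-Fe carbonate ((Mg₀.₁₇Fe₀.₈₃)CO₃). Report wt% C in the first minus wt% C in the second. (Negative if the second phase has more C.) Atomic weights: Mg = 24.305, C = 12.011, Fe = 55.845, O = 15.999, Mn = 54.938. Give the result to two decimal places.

-0.42 percentage points

First mineral: 12.011 g C in 114.946 g formula = 10.45 wt% C.
Second mineral: 12.011 g C in 110.491 g formula = 10.87 wt% C.
10.45% − 10.87% gives a difference of -0.42 percentage points.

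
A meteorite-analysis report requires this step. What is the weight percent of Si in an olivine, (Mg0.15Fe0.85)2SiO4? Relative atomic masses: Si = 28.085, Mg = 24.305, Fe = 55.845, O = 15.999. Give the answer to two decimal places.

14.45 weight percent

M((Mg0.15Fe0.85)2SiO4) = 194.309 g/mol.
Si contributes 1 × 28.085 = 28.085 g per mole.
28.085/194.309 = 0.1445 → 14.45%.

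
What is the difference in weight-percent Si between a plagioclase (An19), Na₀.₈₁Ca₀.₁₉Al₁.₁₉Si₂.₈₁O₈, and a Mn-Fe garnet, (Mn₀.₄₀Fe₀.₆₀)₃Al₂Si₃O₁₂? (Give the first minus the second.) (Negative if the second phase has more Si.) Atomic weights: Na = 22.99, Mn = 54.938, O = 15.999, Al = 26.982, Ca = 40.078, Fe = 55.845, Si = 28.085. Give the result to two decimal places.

12.79 percentage points

First mineral: 78.919 g Si in 265.256 g formula = 29.75 wt% Si.
Second mineral: 84.255 g Si in 496.654 g formula = 16.96 wt% Si.
29.75% − 16.96% gives a difference of 12.79 percentage points.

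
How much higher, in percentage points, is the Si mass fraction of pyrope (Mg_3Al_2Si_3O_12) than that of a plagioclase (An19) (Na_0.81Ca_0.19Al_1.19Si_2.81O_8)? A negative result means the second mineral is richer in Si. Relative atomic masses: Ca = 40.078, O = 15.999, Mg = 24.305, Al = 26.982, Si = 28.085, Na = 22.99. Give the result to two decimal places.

-8.85 percentage points

First mineral: 84.255 g Si in 403.122 g formula = 20.90 wt% Si.
Second mineral: 78.919 g Si in 265.256 g formula = 29.75 wt% Si.
20.90% − 29.75% gives a difference of -8.85 percentage points.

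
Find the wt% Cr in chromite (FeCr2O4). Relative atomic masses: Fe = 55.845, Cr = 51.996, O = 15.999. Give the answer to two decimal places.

46.46 weight percent

Formula mass = 1×55.845 + 2×51.996 + 4×15.999 = 223.833 g/mol, of which 103.992 g is Cr.
So Cr makes up 103.992/223.833 = 0.4646 of the mass, i.e. 46.46%.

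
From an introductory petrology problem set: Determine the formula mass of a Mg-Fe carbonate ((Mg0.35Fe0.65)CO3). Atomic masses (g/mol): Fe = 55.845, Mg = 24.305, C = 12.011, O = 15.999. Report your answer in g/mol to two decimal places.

M = 0.35(24.305) + 0.65(55.845) + 1(12.011) + 3(15.999)

104.81 g/mol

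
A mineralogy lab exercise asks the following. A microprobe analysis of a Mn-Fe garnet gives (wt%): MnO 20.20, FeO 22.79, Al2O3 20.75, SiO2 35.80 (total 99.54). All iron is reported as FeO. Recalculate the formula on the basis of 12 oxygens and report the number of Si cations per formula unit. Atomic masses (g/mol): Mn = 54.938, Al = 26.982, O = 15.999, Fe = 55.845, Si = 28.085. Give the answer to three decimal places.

MnO: 20.20/70.937 = 0.28476 mol → 0.28476 mol Mn, 0.28476 mol O.
FeO: 22.79/71.844 = 0.31722 mol → 0.31722 mol Fe, 0.31722 mol O.
Al2O3: 20.75/101.961 = 0.20351 mol → 0.40702 mol Al, 0.61053 mol O.
SiO2: 35.80/60.083 = 0.59584 mol → 0.59584 mol Si, 1.19168 mol O.
Total oxygen = 2.40419 mol. Normalization factor = 12/2.40419 = 4.99129.
Si per 12 O = 0.59584 × 4.99129 = 2.974.

2.974 Si apfu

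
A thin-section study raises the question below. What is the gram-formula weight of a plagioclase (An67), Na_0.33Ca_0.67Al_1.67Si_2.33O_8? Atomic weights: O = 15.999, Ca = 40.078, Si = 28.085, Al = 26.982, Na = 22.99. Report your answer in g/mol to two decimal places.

272.93 g/mol

M = 0.33(22.99) + 0.67(40.078) + 1.67(26.982) + 2.33(28.085) + 8(15.999)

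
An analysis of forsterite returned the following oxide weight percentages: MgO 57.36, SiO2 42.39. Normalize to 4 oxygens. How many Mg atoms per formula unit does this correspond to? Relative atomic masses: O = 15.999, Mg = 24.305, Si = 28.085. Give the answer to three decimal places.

2.009 Mg apfu

57.36 wt% MgO ÷ 40.304 g/mol = 1.42318 mol, giving 1.42318 Mg and 1.42318 O.
42.39 wt% SiO2 ÷ 60.083 g/mol = 0.70552 mol, giving 0.70552 Si and 1.41104 O.
Oxygen sums to 2.83422; scaling by 4/2.83422 = 1.41132 puts the formula on 4 O.
Mg: 1.42318 × 1.41132 = 2.009 atoms per formula unit.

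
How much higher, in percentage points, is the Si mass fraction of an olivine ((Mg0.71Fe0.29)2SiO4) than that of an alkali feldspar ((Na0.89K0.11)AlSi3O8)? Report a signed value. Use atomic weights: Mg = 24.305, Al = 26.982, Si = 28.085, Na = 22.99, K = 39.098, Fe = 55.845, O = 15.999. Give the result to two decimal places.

Si in (Mg0.71Fe0.29)2SiO4: molar mass 158.984 g/mol; 1×28.085 = 28.085 g → 17.67 wt%.
Si in (Na0.89K0.11)AlSi3O8: molar mass 263.991 g/mol; 3×28.085 = 84.255 g → 31.92 wt%.
Difference = 17.67 − 31.92 = -14.25 percentage points.

-14.25 percentage points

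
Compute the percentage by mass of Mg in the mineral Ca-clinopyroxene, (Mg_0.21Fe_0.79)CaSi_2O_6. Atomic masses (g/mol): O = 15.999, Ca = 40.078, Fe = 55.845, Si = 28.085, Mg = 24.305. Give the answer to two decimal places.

2.11 mass %

Molar mass of (Mg_0.21Fe_0.79)CaSi_2O_6: 0.21·24.305 + 0.79·55.845 + 1·40.078 + 2·28.085 + 6·15.999 = 241.464 g/mol.
Mass of Mg per formula unit: 0.21 × 24.305 = 5.104 g.
Weight fraction Mg = 5.104 / 241.464 = 0.0211.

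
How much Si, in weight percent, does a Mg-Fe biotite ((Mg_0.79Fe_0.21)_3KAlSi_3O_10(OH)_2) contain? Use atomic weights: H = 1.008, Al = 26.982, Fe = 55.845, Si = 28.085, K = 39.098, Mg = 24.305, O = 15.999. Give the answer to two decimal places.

Formula mass = 2.37·24.305 + 0.63·55.845 + 1·39.098 + 1·26.982 + 3·28.085 + 12·15.999 + 2·1.008 = 437.124 g/mol, of which 84.255 g is Si.
So Si makes up 84.255/437.124 = 0.1927 of the mass, i.e. 19.27%.

19.27 weight percent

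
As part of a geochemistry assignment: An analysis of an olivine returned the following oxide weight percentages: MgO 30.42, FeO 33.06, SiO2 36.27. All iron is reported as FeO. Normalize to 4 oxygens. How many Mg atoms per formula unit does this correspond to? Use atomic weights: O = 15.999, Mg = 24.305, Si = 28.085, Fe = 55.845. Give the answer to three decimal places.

1.246 Mg apfu

MgO: 30.42/40.304 = 0.75476 mol → 0.75476 mol Mg, 0.75476 mol O.
FeO: 33.06/71.844 = 0.46016 mol → 0.46016 mol Fe, 0.46016 mol O.
SiO2: 36.27/60.083 = 0.60366 mol → 0.60366 mol Si, 1.20732 mol O.
Total oxygen = 2.42224 mol. Normalization factor = 4/2.42224 = 1.65136.
Mg per 4 O = 0.75476 × 1.65136 = 1.246.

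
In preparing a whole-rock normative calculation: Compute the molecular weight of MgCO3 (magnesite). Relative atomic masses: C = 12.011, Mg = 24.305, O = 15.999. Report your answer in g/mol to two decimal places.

Mg: 1 × 24.305 = 24.3050
C: 1 × 12.011 = 12.0110
O: 3 × 15.999 = 47.9970
Summing the contributions gives the formula mass.

84.31 g/mol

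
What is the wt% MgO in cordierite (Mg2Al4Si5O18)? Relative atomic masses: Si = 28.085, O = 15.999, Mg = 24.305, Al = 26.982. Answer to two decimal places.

13.78 wt%

Formula mass = 584.945 g/mol.
2 Mg → 2.0000 mol MgO per formula unit; M(MgO) = 40.304, so MgO mass = 80.608 g.
80.608/584.945 × 100 = 13.78 wt%.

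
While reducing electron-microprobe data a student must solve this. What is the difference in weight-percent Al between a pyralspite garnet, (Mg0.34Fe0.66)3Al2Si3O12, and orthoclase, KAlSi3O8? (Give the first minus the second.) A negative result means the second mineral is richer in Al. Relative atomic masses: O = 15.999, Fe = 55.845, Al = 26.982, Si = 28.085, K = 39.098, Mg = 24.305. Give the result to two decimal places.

1.90 percentage points

First mineral: 53.964 g Al in 465.571 g formula = 11.59 wt% Al.
Second mineral: 26.982 g Al in 278.327 g formula = 9.69 wt% Al.
11.59% − 9.69% gives a difference of 1.90 percentage points.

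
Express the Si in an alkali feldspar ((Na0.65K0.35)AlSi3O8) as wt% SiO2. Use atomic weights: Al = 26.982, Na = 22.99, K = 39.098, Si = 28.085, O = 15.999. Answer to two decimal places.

67.29 wt%

Formula mass = 267.857 g/mol.
3 Si → 3.0000 mol SiO2 per formula unit; M(SiO2) = 60.083, so SiO2 mass = 180.249 g.
180.249/267.857 × 100 = 67.29 wt%.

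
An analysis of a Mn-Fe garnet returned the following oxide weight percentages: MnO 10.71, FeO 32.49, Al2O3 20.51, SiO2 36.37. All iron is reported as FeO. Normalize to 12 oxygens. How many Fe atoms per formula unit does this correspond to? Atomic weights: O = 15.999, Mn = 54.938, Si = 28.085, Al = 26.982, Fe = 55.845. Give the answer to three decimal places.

2.245 Fe apfu

MnO: 10.71/70.937 = 0.15098 mol → 0.15098 mol Mn, 0.15098 mol O.
FeO: 32.49/71.844 = 0.45223 mol → 0.45223 mol Fe, 0.45223 mol O.
Al2O3: 20.51/101.961 = 0.20116 mol → 0.40232 mol Al, 0.60348 mol O.
SiO2: 36.37/60.083 = 0.60533 mol → 0.60533 mol Si, 1.21066 mol O.
Total oxygen = 2.41735 mol. Normalization factor = 12/2.41735 = 4.96411.
Fe per 12 O = 0.45223 × 4.96411 = 2.245.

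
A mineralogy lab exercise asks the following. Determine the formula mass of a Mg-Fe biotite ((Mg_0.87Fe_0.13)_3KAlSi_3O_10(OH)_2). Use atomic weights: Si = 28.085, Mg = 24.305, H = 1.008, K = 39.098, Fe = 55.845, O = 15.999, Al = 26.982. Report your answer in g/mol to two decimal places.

429.55 g/mol

M = 2.61·24.305 + 0.39·55.845 + 1·39.098 + 1·26.982 + 3·28.085 + 12·15.999 + 2·1.008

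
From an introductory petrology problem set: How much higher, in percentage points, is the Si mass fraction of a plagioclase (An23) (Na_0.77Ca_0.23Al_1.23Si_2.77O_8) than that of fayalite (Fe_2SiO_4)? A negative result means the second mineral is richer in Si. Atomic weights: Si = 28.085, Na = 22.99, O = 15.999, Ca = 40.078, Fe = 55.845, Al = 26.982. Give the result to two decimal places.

First mineral: 77.795 g Si in 265.896 g formula = 29.26 wt% Si.
Second mineral: 28.085 g Si in 203.771 g formula = 13.78 wt% Si.
29.26% − 13.78% gives a difference of 15.48 percentage points.

15.48 percentage points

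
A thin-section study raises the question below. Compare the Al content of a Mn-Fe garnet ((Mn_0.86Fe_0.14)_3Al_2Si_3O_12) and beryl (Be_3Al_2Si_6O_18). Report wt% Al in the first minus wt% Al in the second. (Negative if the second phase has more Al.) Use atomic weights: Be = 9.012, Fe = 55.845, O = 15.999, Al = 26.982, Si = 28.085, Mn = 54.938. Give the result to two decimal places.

0.85 percentage points

M((Mn_0.86Fe_0.14)_3Al_2Si_3O_12) = 495.402 g/mol, so wt% Al = 53.964/495.402 × 100 = 10.89%.
M(Be_3Al_2Si_6O_18) = 537.492 g/mol, so wt% Al = 53.964/537.492 × 100 = 10.04%.
10.89 − 10.04 = 0.85 pp.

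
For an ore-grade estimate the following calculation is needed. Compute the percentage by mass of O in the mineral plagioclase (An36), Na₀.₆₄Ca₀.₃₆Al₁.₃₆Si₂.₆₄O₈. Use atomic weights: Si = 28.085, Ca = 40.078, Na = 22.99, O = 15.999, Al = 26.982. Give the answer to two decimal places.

47.76 weight percent

Molar mass of Na₀.₆₄Ca₀.₃₆Al₁.₃₆Si₂.₆₄O₈: 0.64*22.99 + 0.36*40.078 + 1.36*26.982 + 2.64*28.085 + 8*15.999 = 267.974 g/mol.
Mass of O per formula unit: 8 × 15.999 = 127.992 g.
Weight fraction O = 127.992 / 267.974 = 0.4776.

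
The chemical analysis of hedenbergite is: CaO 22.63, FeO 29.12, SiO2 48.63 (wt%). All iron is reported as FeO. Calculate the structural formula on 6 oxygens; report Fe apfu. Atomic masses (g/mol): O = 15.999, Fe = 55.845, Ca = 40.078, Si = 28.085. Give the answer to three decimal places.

CaO: 22.63/56.077 = 0.40355 mol → 0.40355 mol Ca, 0.40355 mol O.
FeO: 29.12/71.844 = 0.40532 mol → 0.40532 mol Fe, 0.40532 mol O.
SiO2: 48.63/60.083 = 0.80938 mol → 0.80938 mol Si, 1.61876 mol O.
Total oxygen = 2.42763 mol. Normalization factor = 6/2.42763 = 2.47155.
Fe per 6 O = 0.40532 × 2.47155 = 1.002.

1.002 Fe apfu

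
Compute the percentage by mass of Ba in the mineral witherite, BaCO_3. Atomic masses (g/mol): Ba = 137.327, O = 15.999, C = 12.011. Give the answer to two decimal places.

Molar mass of BaCO_3: 1*137.327 + 1*12.011 + 3*15.999 = 197.335 g/mol.
Mass of Ba per formula unit: 1 × 137.327 = 137.327 g.
Weight fraction Ba = 137.327 / 197.335 = 0.6959.

69.59 mass %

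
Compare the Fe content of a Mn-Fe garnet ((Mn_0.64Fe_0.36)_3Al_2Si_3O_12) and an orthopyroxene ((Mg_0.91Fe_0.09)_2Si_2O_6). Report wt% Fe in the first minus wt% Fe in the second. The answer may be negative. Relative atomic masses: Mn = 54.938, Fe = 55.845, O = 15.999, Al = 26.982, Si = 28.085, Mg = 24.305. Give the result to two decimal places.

7.29 percentage points

Fe in (Mn_0.64Fe_0.36)_3Al_2Si_3O_12: molar mass 496.001 g/mol; 1.08×55.845 = 60.313 g → 12.16 wt%.
Fe in (Mg_0.91Fe_0.09)_2Si_2O_6: molar mass 206.451 g/mol; 0.18×55.845 = 10.052 g → 4.87 wt%.
Difference = 12.16 − 4.87 = 7.29 percentage points.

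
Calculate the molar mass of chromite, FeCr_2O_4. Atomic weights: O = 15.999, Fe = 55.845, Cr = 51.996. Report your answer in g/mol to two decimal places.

223.83 g/mol

The formula mass is the sum 1·55.845 + 2·51.996 + 4·15.999.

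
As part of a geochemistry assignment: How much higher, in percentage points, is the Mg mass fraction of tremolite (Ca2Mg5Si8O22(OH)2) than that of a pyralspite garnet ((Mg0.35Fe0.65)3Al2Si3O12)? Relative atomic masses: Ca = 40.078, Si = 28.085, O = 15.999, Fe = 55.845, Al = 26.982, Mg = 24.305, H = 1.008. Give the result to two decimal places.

9.47 percentage points

M(Ca2Mg5Si8O22(OH)2) = 812.353 g/mol, so wt% Mg = 121.525/812.353 × 100 = 14.96%.
M((Mg0.35Fe0.65)3Al2Si3O12) = 464.625 g/mol, so wt% Mg = 25.520/464.625 × 100 = 5.49%.
14.96 − 5.49 = 9.47 pp.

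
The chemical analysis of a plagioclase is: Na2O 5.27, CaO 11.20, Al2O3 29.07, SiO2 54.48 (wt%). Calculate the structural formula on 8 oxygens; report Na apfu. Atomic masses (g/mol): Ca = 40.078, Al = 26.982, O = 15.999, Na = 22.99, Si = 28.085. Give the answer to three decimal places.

Na2O: 5.27/61.979 = 0.08503 mol → 0.17006 mol Na, 0.08503 mol O.
CaO: 11.20/56.077 = 0.19973 mol → 0.19973 mol Ca, 0.19973 mol O.
Al2O3: 29.07/101.961 = 0.28511 mol → 0.57022 mol Al, 0.85533 mol O.
SiO2: 54.48/60.083 = 0.90675 mol → 0.90675 mol Si, 1.81350 mol O.
Total oxygen = 2.95359 mol. Normalization factor = 8/2.95359 = 2.70857.
Na per 8 O = 0.17006 × 2.70857 = 0.461.

0.461 Na apfu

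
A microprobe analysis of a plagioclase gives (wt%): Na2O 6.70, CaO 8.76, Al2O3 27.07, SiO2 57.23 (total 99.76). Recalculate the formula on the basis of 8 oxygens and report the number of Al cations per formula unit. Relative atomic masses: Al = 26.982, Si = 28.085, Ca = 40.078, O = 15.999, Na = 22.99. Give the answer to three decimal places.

Na2O: 6.70/61.979 = 0.10810 mol → 0.21620 mol Na, 0.10810 mol O.
CaO: 8.76/56.077 = 0.15621 mol → 0.15621 mol Ca, 0.15621 mol O.
Al2O3: 27.07/101.961 = 0.26549 mol → 0.53098 mol Al, 0.79647 mol O.
SiO2: 57.23/60.083 = 0.95252 mol → 0.95252 mol Si, 1.90504 mol O.
Total oxygen = 2.96582 mol. Normalization factor = 8/2.96582 = 2.69740.
Al per 8 O = 0.53098 × 2.69740 = 1.432.

1.432 Al apfu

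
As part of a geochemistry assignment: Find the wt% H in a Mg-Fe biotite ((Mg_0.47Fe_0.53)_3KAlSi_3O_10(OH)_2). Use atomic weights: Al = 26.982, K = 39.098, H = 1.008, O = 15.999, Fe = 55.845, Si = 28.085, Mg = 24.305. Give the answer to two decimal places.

0.43 weight percent

M((Mg_0.47Fe_0.53)_3KAlSi_3O_10(OH)_2) = 467.403 g/mol.
H contributes 2 × 1.008 = 2.016 g per mole.
2.016/467.403 = 0.0043 → 0.43%.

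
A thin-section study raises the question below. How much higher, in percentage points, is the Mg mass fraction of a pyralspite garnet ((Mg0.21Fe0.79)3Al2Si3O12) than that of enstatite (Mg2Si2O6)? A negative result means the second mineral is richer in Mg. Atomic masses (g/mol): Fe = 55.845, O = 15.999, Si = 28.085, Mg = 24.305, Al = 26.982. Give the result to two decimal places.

-21.01 percentage points

Mg in (Mg0.21Fe0.79)3Al2Si3O12: molar mass 477.872 g/mol; 0.63×24.305 = 15.312 g → 3.20 wt%.
Mg in Mg2Si2O6: molar mass 200.774 g/mol; 2×24.305 = 48.610 g → 24.21 wt%.
Difference = 3.20 − 24.21 = -21.01 percentage points.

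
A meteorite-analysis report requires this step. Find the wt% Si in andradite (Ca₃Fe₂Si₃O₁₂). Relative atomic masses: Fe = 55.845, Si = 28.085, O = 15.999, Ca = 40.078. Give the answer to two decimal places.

16.58 mass %

Formula mass = 3*40.078 + 2*55.845 + 3*28.085 + 12*15.999 = 508.167 g/mol, of which 84.255 g is Si.
So Si makes up 84.255/508.167 = 0.1658 of the mass, i.e. 16.58%.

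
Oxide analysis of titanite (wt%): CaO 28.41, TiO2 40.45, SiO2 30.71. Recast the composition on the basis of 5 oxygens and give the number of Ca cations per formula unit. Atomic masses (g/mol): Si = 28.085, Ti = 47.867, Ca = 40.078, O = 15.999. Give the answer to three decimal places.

0.997 Ca apfu

CaO (M=56.077): mol = 0.50662; Ca = 0.50662, O = 0.50662.
TiO2 (M=79.865): mol = 0.50648; Ti = 0.50648, O = 1.01296.
SiO2 (M=60.083): mol = 0.51113; Si = 0.51113, O = 1.02226.
ΣO = 2.54184; factor = 5/ΣO = 1.96708.
Ca apfu = 0.50662 × 1.96708 = 0.997.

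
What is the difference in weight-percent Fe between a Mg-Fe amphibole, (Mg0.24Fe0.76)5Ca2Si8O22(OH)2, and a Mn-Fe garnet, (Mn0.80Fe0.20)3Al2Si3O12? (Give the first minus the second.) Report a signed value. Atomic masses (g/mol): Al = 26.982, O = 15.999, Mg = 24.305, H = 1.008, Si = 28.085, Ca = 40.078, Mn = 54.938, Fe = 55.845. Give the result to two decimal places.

16.00 percentage points

First mineral: 212.211 g Fe in 932.205 g formula = 22.76 wt% Fe.
Second mineral: 33.507 g Fe in 495.565 g formula = 6.76 wt% Fe.
22.76% − 6.76% gives a difference of 16.00 percentage points.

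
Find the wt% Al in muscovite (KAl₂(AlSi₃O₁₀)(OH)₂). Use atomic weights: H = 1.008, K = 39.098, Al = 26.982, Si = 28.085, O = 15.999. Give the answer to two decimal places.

Molar mass of KAl₂(AlSi₃O₁₀)(OH)₂: 1*39.098 + 3*26.982 + 3*28.085 + 12*15.999 + 2*1.008 = 398.303 g/mol.
Mass of Al per formula unit: 3 × 26.982 = 80.946 g.
Weight fraction Al = 80.946 / 398.303 = 0.2032.

20.32 wt%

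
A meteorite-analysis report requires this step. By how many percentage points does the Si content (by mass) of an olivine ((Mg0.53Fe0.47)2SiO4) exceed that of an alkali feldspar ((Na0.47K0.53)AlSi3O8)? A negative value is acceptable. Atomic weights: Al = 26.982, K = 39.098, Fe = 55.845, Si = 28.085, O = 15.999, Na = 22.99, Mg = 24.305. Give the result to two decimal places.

-14.63 percentage points

Si in (Mg0.53Fe0.47)2SiO4: molar mass 170.339 g/mol; 1×28.085 = 28.085 g → 16.49 wt%.
Si in (Na0.47K0.53)AlSi3O8: molar mass 270.756 g/mol; 3×28.085 = 84.255 g → 31.12 wt%.
Difference = 16.49 − 31.12 = -14.63 percentage points.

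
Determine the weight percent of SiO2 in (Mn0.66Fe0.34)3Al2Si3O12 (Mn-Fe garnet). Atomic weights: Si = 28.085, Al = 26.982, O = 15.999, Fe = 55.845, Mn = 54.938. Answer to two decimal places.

Formula mass = 495.946 g/mol.
3 Si → 3.0000 mol SiO2 per formula unit; M(SiO2) = 60.083, so SiO2 mass = 180.249 g.
180.249/495.946 × 100 = 36.34 wt%.

36.34 wt%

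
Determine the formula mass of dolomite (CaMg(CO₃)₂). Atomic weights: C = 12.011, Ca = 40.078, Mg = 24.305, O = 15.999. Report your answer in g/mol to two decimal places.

184.40 g/mol

M = 1·40.078 + 1·24.305 + 2·12.011 + 6·15.999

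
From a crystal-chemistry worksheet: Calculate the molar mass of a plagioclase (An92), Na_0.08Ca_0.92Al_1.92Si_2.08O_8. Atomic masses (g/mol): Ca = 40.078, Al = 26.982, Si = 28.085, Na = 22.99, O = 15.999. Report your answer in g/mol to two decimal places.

276.93 g/mol

M = 0.08*22.99 + 0.92*40.078 + 1.92*26.982 + 2.08*28.085 + 8*15.999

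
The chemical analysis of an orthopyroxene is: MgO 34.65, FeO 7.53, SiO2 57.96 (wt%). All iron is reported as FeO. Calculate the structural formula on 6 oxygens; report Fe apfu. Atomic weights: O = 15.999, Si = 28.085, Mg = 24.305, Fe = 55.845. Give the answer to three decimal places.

0.217 Fe apfu

MgO: 34.65/40.304 = 0.85972 mol → 0.85972 mol Mg, 0.85972 mol O.
FeO: 7.53/71.844 = 0.10481 mol → 0.10481 mol Fe, 0.10481 mol O.
SiO2: 57.96/60.083 = 0.96467 mol → 0.96467 mol Si, 1.92934 mol O.
Total oxygen = 2.89387 mol. Normalization factor = 6/2.89387 = 2.07335.
Fe per 6 O = 0.10481 × 2.07335 = 0.217.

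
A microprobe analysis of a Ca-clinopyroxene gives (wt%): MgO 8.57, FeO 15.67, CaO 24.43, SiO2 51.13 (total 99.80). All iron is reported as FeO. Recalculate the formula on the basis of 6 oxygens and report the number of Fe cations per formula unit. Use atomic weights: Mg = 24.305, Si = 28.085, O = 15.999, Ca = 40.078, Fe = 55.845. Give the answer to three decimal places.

0.510 Fe apfu

MgO (M=40.304): mol = 0.21263; Mg = 0.21263, O = 0.21263.
FeO (M=71.844): mol = 0.21811; Fe = 0.21811, O = 0.21811.
CaO (M=56.077): mol = 0.43565; Ca = 0.43565, O = 0.43565.
SiO2 (M=60.083): mol = 0.85099; Si = 0.85099, O = 1.70198.
ΣO = 2.56837; factor = 6/ΣO = 2.33611.
Fe apfu = 0.21811 × 2.33611 = 0.510.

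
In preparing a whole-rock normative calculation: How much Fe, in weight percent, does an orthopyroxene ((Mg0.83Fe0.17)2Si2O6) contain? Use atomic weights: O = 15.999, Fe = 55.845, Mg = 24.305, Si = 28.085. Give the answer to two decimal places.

8.98 weight percent

Formula mass = 1.66×24.305 + 0.34×55.845 + 2×28.085 + 6×15.999 = 211.498 g/mol, of which 18.987 g is Fe.
So Fe makes up 18.987/211.498 = 0.0898 of the mass, i.e. 8.98%.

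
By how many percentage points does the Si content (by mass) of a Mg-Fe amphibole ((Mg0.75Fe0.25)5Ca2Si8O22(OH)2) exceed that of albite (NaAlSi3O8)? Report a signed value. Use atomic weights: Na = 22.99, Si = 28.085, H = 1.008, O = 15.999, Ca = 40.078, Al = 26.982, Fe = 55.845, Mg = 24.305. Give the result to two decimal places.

-5.75 percentage points

M((Mg0.75Fe0.25)5Ca2Si8O22(OH)2) = 851.778 g/mol, so wt% Si = 224.680/851.778 × 100 = 26.38%.
M(NaAlSi3O8) = 262.219 g/mol, so wt% Si = 84.255/262.219 × 100 = 32.13%.
26.38 − 32.13 = -5.75 pp.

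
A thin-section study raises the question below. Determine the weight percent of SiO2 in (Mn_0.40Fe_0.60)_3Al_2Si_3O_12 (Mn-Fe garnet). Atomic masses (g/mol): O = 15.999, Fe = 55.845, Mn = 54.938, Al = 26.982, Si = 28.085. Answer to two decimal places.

M((Mn_0.40Fe_0.60)_3Al_2Si_3O_12) = 496.654 g/mol; M(SiO2) = 60.083 g/mol.
Moles SiO2 per formula unit = 3 Si ÷ 1 = 3.0000.
SiO2 fraction = (3.0000 × 60.083) / 496.654 = 180.249/496.654 = 0.3629.

36.29 wt%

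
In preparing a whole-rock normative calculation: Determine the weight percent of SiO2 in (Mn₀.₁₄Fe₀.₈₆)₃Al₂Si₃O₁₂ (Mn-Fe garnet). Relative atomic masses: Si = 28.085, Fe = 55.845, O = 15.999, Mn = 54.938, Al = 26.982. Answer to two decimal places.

36.24 wt%

M((Mn₀.₁₄Fe₀.₈₆)₃Al₂Si₃O₁₂) = 497.361 g/mol; M(SiO2) = 60.083 g/mol.
Moles SiO2 per formula unit = 3 Si ÷ 1 = 3.0000.
SiO2 fraction = (3.0000 × 60.083) / 497.361 = 180.249/497.361 = 0.3624.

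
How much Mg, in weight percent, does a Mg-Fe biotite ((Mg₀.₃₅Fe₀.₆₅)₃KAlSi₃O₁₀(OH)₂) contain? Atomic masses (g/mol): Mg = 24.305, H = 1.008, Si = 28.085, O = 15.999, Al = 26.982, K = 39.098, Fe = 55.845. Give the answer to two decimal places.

5.33 weight percent

Molar mass of (Mg₀.₃₅Fe₀.₆₅)₃KAlSi₃O₁₀(OH)₂: 1.05*24.305 + 1.95*55.845 + 1*39.098 + 1*26.982 + 3*28.085 + 12*15.999 + 2*1.008 = 478.757 g/mol.
Mass of Mg per formula unit: 1.05 × 24.305 = 25.520 g.
Weight fraction Mg = 25.520 / 478.757 = 0.0533.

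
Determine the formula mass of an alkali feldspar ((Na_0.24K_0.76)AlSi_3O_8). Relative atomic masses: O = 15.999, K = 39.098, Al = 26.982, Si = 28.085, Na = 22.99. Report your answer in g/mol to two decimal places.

274.46 g/mol

The formula mass is the sum 0.24·22.99 + 0.76·39.098 + 1·26.982 + 3·28.085 + 8·15.999.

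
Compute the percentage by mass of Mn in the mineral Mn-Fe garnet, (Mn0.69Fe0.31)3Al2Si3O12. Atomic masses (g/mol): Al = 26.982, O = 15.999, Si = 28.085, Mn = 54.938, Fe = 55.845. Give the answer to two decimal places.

Molar mass of (Mn0.69Fe0.31)3Al2Si3O12: 2.07*54.938 + 0.93*55.845 + 2*26.982 + 3*28.085 + 12*15.999 = 495.865 g/mol.
Mass of Mn per formula unit: 2.07 × 54.938 = 113.722 g.
Weight fraction Mn = 113.722 / 495.865 = 0.2293.

22.93 weight percent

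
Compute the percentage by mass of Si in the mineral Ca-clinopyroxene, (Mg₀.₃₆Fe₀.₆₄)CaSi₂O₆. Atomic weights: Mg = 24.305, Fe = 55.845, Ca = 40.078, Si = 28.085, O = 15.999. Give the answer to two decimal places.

Formula mass = 0.36*24.305 + 0.64*55.845 + 1*40.078 + 2*28.085 + 6*15.999 = 236.733 g/mol, of which 56.170 g is Si.
So Si makes up 56.170/236.733 = 0.2373 of the mass, i.e. 23.73%.

23.73 weight percent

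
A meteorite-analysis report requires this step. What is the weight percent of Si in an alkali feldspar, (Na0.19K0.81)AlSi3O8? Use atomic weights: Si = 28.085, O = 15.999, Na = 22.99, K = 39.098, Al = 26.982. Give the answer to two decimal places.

Molar mass of (Na0.19K0.81)AlSi3O8: 0.19×22.99 + 0.81×39.098 + 1×26.982 + 3×28.085 + 8×15.999 = 275.266 g/mol.
Mass of Si per formula unit: 3 × 28.085 = 84.255 g.
Weight fraction Si = 84.255 / 275.266 = 0.3061.

30.61 wt%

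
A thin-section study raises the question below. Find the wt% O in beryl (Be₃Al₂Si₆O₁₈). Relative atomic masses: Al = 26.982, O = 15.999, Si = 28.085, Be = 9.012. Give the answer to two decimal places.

Formula mass = 3·9.012 + 2·26.982 + 6·28.085 + 18·15.999 = 537.492 g/mol, of which 287.982 g is O.
So O makes up 287.982/537.492 = 0.5358 of the mass, i.e. 53.58%.

53.58 weight percent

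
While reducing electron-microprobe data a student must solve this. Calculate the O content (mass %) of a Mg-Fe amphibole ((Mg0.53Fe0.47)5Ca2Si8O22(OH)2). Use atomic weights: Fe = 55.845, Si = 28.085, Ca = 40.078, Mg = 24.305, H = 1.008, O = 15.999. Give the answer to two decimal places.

43.32 mass %

Molar mass of (Mg0.53Fe0.47)5Ca2Si8O22(OH)2: 2.65*24.305 + 2.35*55.845 + 2*40.078 + 8*28.085 + 24*15.999 + 2*1.008 = 886.472 g/mol.
Mass of O per formula unit: 24 × 15.999 = 383.976 g.
Weight fraction O = 383.976 / 886.472 = 0.4332.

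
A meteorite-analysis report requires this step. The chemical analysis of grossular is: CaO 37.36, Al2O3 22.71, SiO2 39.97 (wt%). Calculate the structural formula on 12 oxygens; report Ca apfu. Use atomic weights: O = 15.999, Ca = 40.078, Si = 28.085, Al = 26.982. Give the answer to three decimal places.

3.000 Ca apfu

CaO: 37.36/56.077 = 0.66623 mol → 0.66623 mol Ca, 0.66623 mol O.
Al2O3: 22.71/101.961 = 0.22273 mol → 0.44546 mol Al, 0.66819 mol O.
SiO2: 39.97/60.083 = 0.66525 mol → 0.66525 mol Si, 1.33050 mol O.
Total oxygen = 2.66492 mol. Normalization factor = 12/2.66492 = 4.50295.
Ca per 12 O = 0.66623 × 4.50295 = 3.000.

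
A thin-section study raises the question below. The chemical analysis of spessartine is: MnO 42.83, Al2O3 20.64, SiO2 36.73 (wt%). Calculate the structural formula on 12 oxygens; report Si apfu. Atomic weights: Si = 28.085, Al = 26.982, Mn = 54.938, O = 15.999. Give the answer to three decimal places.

3.014 Si apfu

MnO: 42.83/70.937 = 0.60378 mol → 0.60378 mol Mn, 0.60378 mol O.
Al2O3: 20.64/101.961 = 0.20243 mol → 0.40486 mol Al, 0.60729 mol O.
SiO2: 36.73/60.083 = 0.61132 mol → 0.61132 mol Si, 1.22264 mol O.
Total oxygen = 2.43371 mol. Normalization factor = 12/2.43371 = 4.93074.
Si per 12 O = 0.61132 × 4.93074 = 3.014.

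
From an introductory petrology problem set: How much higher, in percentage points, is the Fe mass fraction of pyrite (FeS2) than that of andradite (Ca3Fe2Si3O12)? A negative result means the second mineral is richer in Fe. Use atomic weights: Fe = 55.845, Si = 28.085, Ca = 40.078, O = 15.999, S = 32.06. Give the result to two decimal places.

24.57 percentage points

First mineral: 55.845 g Fe in 119.965 g formula = 46.55 wt% Fe.
Second mineral: 111.690 g Fe in 508.167 g formula = 21.98 wt% Fe.
46.55% − 21.98% gives a difference of 24.57 percentage points.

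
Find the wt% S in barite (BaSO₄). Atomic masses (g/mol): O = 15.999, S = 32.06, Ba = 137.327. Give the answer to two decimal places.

Formula mass = 1*137.327 + 1*32.06 + 4*15.999 = 233.383 g/mol, of which 32.060 g is S.
So S makes up 32.060/233.383 = 0.1374 of the mass, i.e. 13.74%.

13.74 wt%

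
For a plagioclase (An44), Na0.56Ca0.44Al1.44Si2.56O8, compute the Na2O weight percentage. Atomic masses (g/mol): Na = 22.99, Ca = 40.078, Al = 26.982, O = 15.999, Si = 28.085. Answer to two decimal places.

Molar mass of Na0.56Ca0.44Al1.44Si2.56O8 = 0.56*22.99 + 0.44*40.078 + 1.44*26.982 + 2.56*28.085 + 8*15.999 = 269.252 g/mol.
Each formula unit contains 0.56 Na, equivalent to 0.56/2 = 0.2800 mol Na2O.
M(Na2O) = 2×22.99 + 1×15.999 = 61.979 g/mol.
Mass of Na2O per formula unit = 0.2800 × 61.979 = 17.354 g.
Na2O wt% = 17.354 / 269.252 × 100 = 6.45%.

6.45 wt%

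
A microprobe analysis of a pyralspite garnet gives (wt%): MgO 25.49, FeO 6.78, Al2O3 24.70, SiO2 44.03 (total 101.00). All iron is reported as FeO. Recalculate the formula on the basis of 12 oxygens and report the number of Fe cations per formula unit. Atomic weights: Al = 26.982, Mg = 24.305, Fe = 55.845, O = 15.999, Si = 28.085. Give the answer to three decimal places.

0.388 Fe apfu

MgO (M=40.304): mol = 0.63244; Mg = 0.63244, O = 0.63244.
FeO (M=71.844): mol = 0.09437; Fe = 0.09437, O = 0.09437.
Al2O3 (M=101.961): mol = 0.24225; Al = 0.48450, O = 0.72675.
SiO2 (M=60.083): mol = 0.73282; Si = 0.73282, O = 1.46564.
ΣO = 2.91920; factor = 12/ΣO = 4.11072.
Fe apfu = 0.09437 × 4.11072 = 0.388.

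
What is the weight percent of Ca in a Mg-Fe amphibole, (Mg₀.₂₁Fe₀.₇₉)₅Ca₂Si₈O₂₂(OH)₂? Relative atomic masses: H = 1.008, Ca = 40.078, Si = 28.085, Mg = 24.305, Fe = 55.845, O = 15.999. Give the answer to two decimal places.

8.56 mass %

Molar mass of (Mg₀.₂₁Fe₀.₇₉)₅Ca₂Si₈O₂₂(OH)₂: 1.05×24.305 + 3.95×55.845 + 2×40.078 + 8×28.085 + 24×15.999 + 2×1.008 = 936.936 g/mol.
Mass of Ca per formula unit: 2 × 40.078 = 80.156 g.
Weight fraction Ca = 80.156 / 936.936 = 0.0856.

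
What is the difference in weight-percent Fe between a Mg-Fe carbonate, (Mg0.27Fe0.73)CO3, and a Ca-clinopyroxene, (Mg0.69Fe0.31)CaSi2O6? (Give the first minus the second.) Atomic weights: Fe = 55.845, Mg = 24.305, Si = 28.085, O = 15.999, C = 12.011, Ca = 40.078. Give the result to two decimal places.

30.33 percentage points

First mineral: 40.767 g Fe in 107.337 g formula = 37.98 wt% Fe.
Second mineral: 17.312 g Fe in 226.324 g formula = 7.65 wt% Fe.
37.98% − 7.65% gives a difference of 30.33 percentage points.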